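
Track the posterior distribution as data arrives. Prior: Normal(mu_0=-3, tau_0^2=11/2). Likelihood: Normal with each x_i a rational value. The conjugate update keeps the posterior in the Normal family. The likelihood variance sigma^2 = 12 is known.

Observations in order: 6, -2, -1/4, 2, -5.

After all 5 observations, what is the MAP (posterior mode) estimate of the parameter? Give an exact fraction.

-255/316

obs 1: x=6 → posterior Normal(-6/35, 132/35)
obs 2: x=-2 → posterior Normal(-14/23, 66/23)
obs 3: x=-1/4 → posterior Normal(-41/76, 44/19)
obs 4: x=2 → posterior Normal(-35/272, 33/17)
obs 5: x=-5 → posterior Normal(-255/316, 132/79)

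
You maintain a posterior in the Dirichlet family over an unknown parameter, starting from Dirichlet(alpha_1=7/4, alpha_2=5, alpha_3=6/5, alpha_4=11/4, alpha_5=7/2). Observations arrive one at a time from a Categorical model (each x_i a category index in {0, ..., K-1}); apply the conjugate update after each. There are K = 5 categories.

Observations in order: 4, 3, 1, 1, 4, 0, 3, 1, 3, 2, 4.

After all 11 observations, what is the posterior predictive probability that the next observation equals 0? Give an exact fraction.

obs 1: x=4 → posterior Dirichlet(7/4, 5, 6/5, 11/4, 9/2)
obs 2: x=3 → posterior Dirichlet(7/4, 5, 6/5, 15/4, 9/2)
obs 3: x=1 → posterior Dirichlet(7/4, 6, 6/5, 15/4, 9/2)
obs 4: x=1 → posterior Dirichlet(7/4, 7, 6/5, 15/4, 9/2)
obs 5: x=4 → posterior Dirichlet(7/4, 7, 6/5, 15/4, 11/2)
obs 6: x=0 → posterior Dirichlet(11/4, 7, 6/5, 15/4, 11/2)
obs 7: x=3 → posterior Dirichlet(11/4, 7, 6/5, 19/4, 11/2)
obs 8: x=1 → posterior Dirichlet(11/4, 8, 6/5, 19/4, 11/2)
obs 9: x=3 → posterior Dirichlet(11/4, 8, 6/5, 23/4, 11/2)
obs 10: x=2 → posterior Dirichlet(11/4, 8, 11/5, 23/4, 11/2)
obs 11: x=4 → posterior Dirichlet(11/4, 8, 11/5, 23/4, 13/2)

55/504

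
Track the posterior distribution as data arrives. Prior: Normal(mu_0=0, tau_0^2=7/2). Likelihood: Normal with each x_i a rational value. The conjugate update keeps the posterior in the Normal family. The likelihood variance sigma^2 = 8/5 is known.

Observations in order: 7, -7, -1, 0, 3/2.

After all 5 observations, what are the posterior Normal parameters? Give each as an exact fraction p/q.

mu_0=35/382, tau_0^2=56/191

obs 1: x=7 → posterior Normal(245/51, 56/51)
obs 2: x=-7 → posterior Normal(0, 28/43)
obs 3: x=-1 → posterior Normal(-35/121, 56/121)
obs 4: x=0 → posterior Normal(-35/156, 14/39)
obs 5: x=3/2 → posterior Normal(35/382, 56/191)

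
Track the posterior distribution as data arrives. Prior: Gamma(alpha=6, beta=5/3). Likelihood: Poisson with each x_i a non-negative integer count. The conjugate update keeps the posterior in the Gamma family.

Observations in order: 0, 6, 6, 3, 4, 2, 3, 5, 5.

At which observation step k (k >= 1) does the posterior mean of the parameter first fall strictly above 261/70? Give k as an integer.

k = 3

obs 1: x=0 → posterior Gamma(6, 8/3)
obs 2: x=6 → posterior Gamma(12, 11/3)
obs 3: x=6 → posterior Gamma(18, 14/3)
obs 4: x=3 → posterior Gamma(21, 17/3)
obs 5: x=4 → posterior Gamma(25, 20/3)
obs 6: x=2 → posterior Gamma(27, 23/3)
obs 7: x=3 → posterior Gamma(30, 26/3)
obs 8: x=5 → posterior Gamma(35, 29/3)
obs 9: x=5 → posterior Gamma(40, 32/3)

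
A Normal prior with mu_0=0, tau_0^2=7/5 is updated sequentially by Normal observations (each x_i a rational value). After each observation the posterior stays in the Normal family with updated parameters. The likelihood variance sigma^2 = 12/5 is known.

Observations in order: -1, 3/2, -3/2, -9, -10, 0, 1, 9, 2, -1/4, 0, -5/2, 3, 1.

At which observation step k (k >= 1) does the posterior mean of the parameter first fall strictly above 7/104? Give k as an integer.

k = 2

obs 1: x=-1 → posterior Normal(-7/19, 84/95)
obs 2: x=3/2 → posterior Normal(7/52, 42/65)
obs 3: x=-3/2 → posterior Normal(-7/33, 28/55)
obs 4: x=-9 → posterior Normal(-7/4, 21/50)
obs 5: x=-10 → posterior Normal(-140/47, 84/235)
obs 6: x=0 → posterior Normal(-70/27, 14/45)
obs 7: x=1 → posterior Normal(-133/61, 84/305)
obs 8: x=9 → posterior Normal(-35/34, 21/85)
obs 9: x=2 → posterior Normal(-56/75, 28/125)
obs 10: x=-1/4 → posterior Normal(-231/328, 42/205)
obs 11: x=0 → posterior Normal(-231/356, 84/445)
obs 12: x=-5/2 → posterior Normal(-301/384, 7/40)
obs 13: x=3 → posterior Normal(-217/412, 84/515)
obs 14: x=1 → posterior Normal(-189/440, 42/275)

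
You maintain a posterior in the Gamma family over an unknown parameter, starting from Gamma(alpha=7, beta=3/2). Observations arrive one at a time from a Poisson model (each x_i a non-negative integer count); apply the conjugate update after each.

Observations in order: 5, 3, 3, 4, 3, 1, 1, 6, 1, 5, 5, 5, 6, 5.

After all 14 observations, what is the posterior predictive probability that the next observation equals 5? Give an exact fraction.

8219041081847029845619211169964358332399122350855289217218099740463420878170635364103750268594176/56125934180010975209864903792852966298125836503564616005035076540906204719705117137155246378949977

obs 1: x=5 → posterior Gamma(12, 5/2)
obs 2: x=3 → posterior Gamma(15, 7/2)
obs 3: x=3 → posterior Gamma(18, 9/2)
obs 4: x=4 → posterior Gamma(22, 11/2)
obs 5: x=3 → posterior Gamma(25, 13/2)
obs 6: x=1 → posterior Gamma(26, 15/2)
obs 7: x=1 → posterior Gamma(27, 17/2)
obs 8: x=6 → posterior Gamma(33, 19/2)
obs 9: x=1 → posterior Gamma(34, 21/2)
obs 10: x=5 → posterior Gamma(39, 23/2)
obs 11: x=5 → posterior Gamma(44, 25/2)
obs 12: x=5 → posterior Gamma(49, 27/2)
obs 13: x=6 → posterior Gamma(55, 29/2)
obs 14: x=5 → posterior Gamma(60, 31/2)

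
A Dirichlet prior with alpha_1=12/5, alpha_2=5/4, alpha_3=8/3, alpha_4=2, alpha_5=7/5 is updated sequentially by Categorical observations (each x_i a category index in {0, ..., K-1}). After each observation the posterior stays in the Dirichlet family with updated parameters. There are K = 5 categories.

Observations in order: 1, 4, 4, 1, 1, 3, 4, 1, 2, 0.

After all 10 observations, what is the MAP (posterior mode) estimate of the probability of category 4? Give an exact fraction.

204/883

obs 1: x=1 → posterior Dirichlet(12/5, 9/4, 8/3, 2, 7/5)
obs 2: x=4 → posterior Dirichlet(12/5, 9/4, 8/3, 2, 12/5)
obs 3: x=4 → posterior Dirichlet(12/5, 9/4, 8/3, 2, 17/5)
obs 4: x=1 → posterior Dirichlet(12/5, 13/4, 8/3, 2, 17/5)
obs 5: x=1 → posterior Dirichlet(12/5, 17/4, 8/3, 2, 17/5)
obs 6: x=3 → posterior Dirichlet(12/5, 17/4, 8/3, 3, 17/5)
obs 7: x=4 → posterior Dirichlet(12/5, 17/4, 8/3, 3, 22/5)
obs 8: x=1 → posterior Dirichlet(12/5, 21/4, 8/3, 3, 22/5)
obs 9: x=2 → posterior Dirichlet(12/5, 21/4, 11/3, 3, 22/5)
obs 10: x=0 → posterior Dirichlet(17/5, 21/4, 11/3, 3, 22/5)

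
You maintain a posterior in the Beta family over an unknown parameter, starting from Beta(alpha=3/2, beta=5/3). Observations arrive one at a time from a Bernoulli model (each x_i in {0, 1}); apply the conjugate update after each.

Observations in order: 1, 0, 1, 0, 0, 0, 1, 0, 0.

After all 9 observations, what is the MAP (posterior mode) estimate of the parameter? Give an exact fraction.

21/61

obs 1: x=1 → posterior Beta(5/2, 5/3)
obs 2: x=0 → posterior Beta(5/2, 8/3)
obs 3: x=1 → posterior Beta(7/2, 8/3)
obs 4: x=0 → posterior Beta(7/2, 11/3)
obs 5: x=0 → posterior Beta(7/2, 14/3)
obs 6: x=0 → posterior Beta(7/2, 17/3)
obs 7: x=1 → posterior Beta(9/2, 17/3)
obs 8: x=0 → posterior Beta(9/2, 20/3)
obs 9: x=0 → posterior Beta(9/2, 23/3)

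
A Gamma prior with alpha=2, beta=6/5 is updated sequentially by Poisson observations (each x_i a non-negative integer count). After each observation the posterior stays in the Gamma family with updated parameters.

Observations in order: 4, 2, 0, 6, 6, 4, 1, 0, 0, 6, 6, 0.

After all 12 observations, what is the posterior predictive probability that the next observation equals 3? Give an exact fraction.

24039991256988992214734744973463062220440159360439035033881274061160448000/112288155707690524284921569184047598526949432199996966253201749159632164801

obs 1: x=4 → posterior Gamma(6, 11/5)
obs 2: x=2 → posterior Gamma(8, 16/5)
obs 3: x=0 → posterior Gamma(8, 21/5)
obs 4: x=6 → posterior Gamma(14, 26/5)
obs 5: x=6 → posterior Gamma(20, 31/5)
obs 6: x=4 → posterior Gamma(24, 36/5)
obs 7: x=1 → posterior Gamma(25, 41/5)
obs 8: x=0 → posterior Gamma(25, 46/5)
obs 9: x=0 → posterior Gamma(25, 51/5)
obs 10: x=6 → posterior Gamma(31, 56/5)
obs 11: x=6 → posterior Gamma(37, 61/5)
obs 12: x=0 → posterior Gamma(37, 66/5)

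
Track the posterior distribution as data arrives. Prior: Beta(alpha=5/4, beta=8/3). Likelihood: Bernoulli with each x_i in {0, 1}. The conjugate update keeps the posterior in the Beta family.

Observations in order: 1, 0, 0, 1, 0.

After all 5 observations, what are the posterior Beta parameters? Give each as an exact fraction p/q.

alpha=13/4, beta=17/3

obs 1: x=1 → posterior Beta(9/4, 8/3)
obs 2: x=0 → posterior Beta(9/4, 11/3)
obs 3: x=0 → posterior Beta(9/4, 14/3)
obs 4: x=1 → posterior Beta(13/4, 14/3)
obs 5: x=0 → posterior Beta(13/4, 17/3)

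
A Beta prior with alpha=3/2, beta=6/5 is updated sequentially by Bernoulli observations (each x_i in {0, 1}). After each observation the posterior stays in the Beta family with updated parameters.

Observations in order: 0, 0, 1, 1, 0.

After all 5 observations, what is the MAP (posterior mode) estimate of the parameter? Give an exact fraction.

25/57

obs 1: x=0 → posterior Beta(3/2, 11/5)
obs 2: x=0 → posterior Beta(3/2, 16/5)
obs 3: x=1 → posterior Beta(5/2, 16/5)
obs 4: x=1 → posterior Beta(7/2, 16/5)
obs 5: x=0 → posterior Beta(7/2, 21/5)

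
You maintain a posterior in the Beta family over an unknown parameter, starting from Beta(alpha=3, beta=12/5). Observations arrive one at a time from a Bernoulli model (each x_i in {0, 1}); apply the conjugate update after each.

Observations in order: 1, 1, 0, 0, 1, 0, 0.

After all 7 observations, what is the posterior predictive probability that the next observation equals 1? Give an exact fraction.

obs 1: x=1 → posterior Beta(4, 12/5)
obs 2: x=1 → posterior Beta(5, 12/5)
obs 3: x=0 → posterior Beta(5, 17/5)
obs 4: x=0 → posterior Beta(5, 22/5)
obs 5: x=1 → posterior Beta(6, 22/5)
obs 6: x=0 → posterior Beta(6, 27/5)
obs 7: x=0 → posterior Beta(6, 32/5)

15/31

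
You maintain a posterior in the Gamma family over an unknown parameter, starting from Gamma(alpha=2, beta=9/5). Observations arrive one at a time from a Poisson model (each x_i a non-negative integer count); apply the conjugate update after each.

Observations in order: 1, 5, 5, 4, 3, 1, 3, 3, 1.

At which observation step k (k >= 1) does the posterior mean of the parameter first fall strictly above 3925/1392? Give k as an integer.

k = 4

obs 1: x=1 → posterior Gamma(3, 14/5)
obs 2: x=5 → posterior Gamma(8, 19/5)
obs 3: x=5 → posterior Gamma(13, 24/5)
obs 4: x=4 → posterior Gamma(17, 29/5)
obs 5: x=3 → posterior Gamma(20, 34/5)
obs 6: x=1 → posterior Gamma(21, 39/5)
obs 7: x=3 → posterior Gamma(24, 44/5)
obs 8: x=3 → posterior Gamma(27, 49/5)
obs 9: x=1 → posterior Gamma(28, 54/5)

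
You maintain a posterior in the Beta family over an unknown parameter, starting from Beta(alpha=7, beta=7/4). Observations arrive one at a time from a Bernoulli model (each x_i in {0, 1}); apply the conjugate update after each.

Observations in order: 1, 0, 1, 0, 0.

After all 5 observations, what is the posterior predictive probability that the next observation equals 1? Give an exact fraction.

obs 1: x=1 → posterior Beta(8, 7/4)
obs 2: x=0 → posterior Beta(8, 11/4)
obs 3: x=1 → posterior Beta(9, 11/4)
obs 4: x=0 → posterior Beta(9, 15/4)
obs 5: x=0 → posterior Beta(9, 19/4)

36/55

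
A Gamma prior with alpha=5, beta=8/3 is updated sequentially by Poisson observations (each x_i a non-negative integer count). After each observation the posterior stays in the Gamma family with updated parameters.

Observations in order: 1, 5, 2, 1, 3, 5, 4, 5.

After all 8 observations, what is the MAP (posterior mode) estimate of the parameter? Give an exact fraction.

45/16

obs 1: x=1 → posterior Gamma(6, 11/3)
obs 2: x=5 → posterior Gamma(11, 14/3)
obs 3: x=2 → posterior Gamma(13, 17/3)
obs 4: x=1 → posterior Gamma(14, 20/3)
obs 5: x=3 → posterior Gamma(17, 23/3)
obs 6: x=5 → posterior Gamma(22, 26/3)
obs 7: x=4 → posterior Gamma(26, 29/3)
obs 8: x=5 → posterior Gamma(31, 32/3)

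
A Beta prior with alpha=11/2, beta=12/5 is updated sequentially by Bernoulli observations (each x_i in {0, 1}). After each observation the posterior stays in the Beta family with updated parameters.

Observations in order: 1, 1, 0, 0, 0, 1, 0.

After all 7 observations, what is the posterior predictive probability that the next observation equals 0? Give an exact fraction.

obs 1: x=1 → posterior Beta(13/2, 12/5)
obs 2: x=1 → posterior Beta(15/2, 12/5)
obs 3: x=0 → posterior Beta(15/2, 17/5)
obs 4: x=0 → posterior Beta(15/2, 22/5)
obs 5: x=0 → posterior Beta(15/2, 27/5)
obs 6: x=1 → posterior Beta(17/2, 27/5)
obs 7: x=0 → posterior Beta(17/2, 32/5)

64/149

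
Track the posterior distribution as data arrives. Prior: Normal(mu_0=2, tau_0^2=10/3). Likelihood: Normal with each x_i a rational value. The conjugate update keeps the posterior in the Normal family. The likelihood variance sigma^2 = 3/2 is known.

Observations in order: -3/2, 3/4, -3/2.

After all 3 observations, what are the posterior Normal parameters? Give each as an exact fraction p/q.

mu_0=-9/23, tau_0^2=10/23

obs 1: x=-3/2 → posterior Normal(-12/29, 30/29)
obs 2: x=3/4 → posterior Normal(3/49, 30/49)
obs 3: x=-3/2 → posterior Normal(-9/23, 10/23)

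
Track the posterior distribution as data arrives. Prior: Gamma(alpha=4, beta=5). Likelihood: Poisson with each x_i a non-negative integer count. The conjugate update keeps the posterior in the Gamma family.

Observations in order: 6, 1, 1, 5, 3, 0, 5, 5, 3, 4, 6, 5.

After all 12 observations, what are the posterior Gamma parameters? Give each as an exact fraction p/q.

alpha=48, beta=17

obs 1: x=6 → posterior Gamma(10, 6)
obs 2: x=1 → posterior Gamma(11, 7)
obs 3: x=1 → posterior Gamma(12, 8)
obs 4: x=5 → posterior Gamma(17, 9)
obs 5: x=3 → posterior Gamma(20, 10)
obs 6: x=0 → posterior Gamma(20, 11)
obs 7: x=5 → posterior Gamma(25, 12)
obs 8: x=5 → posterior Gamma(30, 13)
obs 9: x=3 → posterior Gamma(33, 14)
obs 10: x=4 → posterior Gamma(37, 15)
obs 11: x=6 → posterior Gamma(43, 16)
obs 12: x=5 → posterior Gamma(48, 17)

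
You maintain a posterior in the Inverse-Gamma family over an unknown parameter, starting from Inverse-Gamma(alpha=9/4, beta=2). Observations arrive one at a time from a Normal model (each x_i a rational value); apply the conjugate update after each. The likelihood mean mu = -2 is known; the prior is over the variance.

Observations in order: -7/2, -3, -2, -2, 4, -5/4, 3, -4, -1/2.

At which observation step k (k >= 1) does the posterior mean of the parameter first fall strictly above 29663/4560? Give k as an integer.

k = 7

obs 1: x=-7/2 → posterior Inverse-Gamma(11/4, 25/8)
obs 2: x=-3 → posterior Inverse-Gamma(13/4, 29/8)
obs 3: x=-2 → posterior Inverse-Gamma(15/4, 29/8)
obs 4: x=-2 → posterior Inverse-Gamma(17/4, 29/8)
obs 5: x=4 → posterior Inverse-Gamma(19/4, 173/8)
obs 6: x=-5/4 → posterior Inverse-Gamma(21/4, 701/32)
obs 7: x=3 → posterior Inverse-Gamma(23/4, 1101/32)
obs 8: x=-4 → posterior Inverse-Gamma(25/4, 1165/32)
obs 9: x=-1/2 → posterior Inverse-Gamma(27/4, 1201/32)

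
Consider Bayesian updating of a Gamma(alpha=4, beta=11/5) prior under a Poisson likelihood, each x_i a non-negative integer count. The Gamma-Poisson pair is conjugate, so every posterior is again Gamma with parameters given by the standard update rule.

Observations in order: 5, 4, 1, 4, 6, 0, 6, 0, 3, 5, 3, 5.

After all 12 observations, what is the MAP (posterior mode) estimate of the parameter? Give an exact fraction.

obs 1: x=5 → posterior Gamma(9, 16/5)
obs 2: x=4 → posterior Gamma(13, 21/5)
obs 3: x=1 → posterior Gamma(14, 26/5)
obs 4: x=4 → posterior Gamma(18, 31/5)
obs 5: x=6 → posterior Gamma(24, 36/5)
obs 6: x=0 → posterior Gamma(24, 41/5)
obs 7: x=6 → posterior Gamma(30, 46/5)
obs 8: x=0 → posterior Gamma(30, 51/5)
obs 9: x=3 → posterior Gamma(33, 56/5)
obs 10: x=5 → posterior Gamma(38, 61/5)
obs 11: x=3 → posterior Gamma(41, 66/5)
obs 12: x=5 → posterior Gamma(46, 71/5)

225/71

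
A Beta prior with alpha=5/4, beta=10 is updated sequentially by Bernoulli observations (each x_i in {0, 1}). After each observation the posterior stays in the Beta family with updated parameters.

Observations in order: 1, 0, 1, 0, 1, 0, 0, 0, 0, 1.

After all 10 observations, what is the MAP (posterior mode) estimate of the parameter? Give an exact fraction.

17/77

obs 1: x=1 → posterior Beta(9/4, 10)
obs 2: x=0 → posterior Beta(9/4, 11)
obs 3: x=1 → posterior Beta(13/4, 11)
obs 4: x=0 → posterior Beta(13/4, 12)
obs 5: x=1 → posterior Beta(17/4, 12)
obs 6: x=0 → posterior Beta(17/4, 13)
obs 7: x=0 → posterior Beta(17/4, 14)
obs 8: x=0 → posterior Beta(17/4, 15)
obs 9: x=0 → posterior Beta(17/4, 16)
obs 10: x=1 → posterior Beta(21/4, 16)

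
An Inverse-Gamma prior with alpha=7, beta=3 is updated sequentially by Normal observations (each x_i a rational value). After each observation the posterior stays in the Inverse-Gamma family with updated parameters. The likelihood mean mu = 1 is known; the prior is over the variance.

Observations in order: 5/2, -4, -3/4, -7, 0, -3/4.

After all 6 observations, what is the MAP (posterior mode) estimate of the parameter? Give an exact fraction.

obs 1: x=5/2 → posterior Inverse-Gamma(15/2, 33/8)
obs 2: x=-4 → posterior Inverse-Gamma(8, 133/8)
obs 3: x=-3/4 → posterior Inverse-Gamma(17/2, 581/32)
obs 4: x=-7 → posterior Inverse-Gamma(9, 1605/32)
obs 5: x=0 → posterior Inverse-Gamma(19/2, 1621/32)
obs 6: x=-3/4 → posterior Inverse-Gamma(10, 835/16)

835/176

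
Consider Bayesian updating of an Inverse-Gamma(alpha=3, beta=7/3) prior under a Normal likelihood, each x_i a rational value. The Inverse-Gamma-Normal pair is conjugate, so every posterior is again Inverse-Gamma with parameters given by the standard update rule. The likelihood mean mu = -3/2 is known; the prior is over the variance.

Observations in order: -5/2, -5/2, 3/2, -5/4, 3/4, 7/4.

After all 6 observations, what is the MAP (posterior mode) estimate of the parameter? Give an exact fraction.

obs 1: x=-5/2 → posterior Inverse-Gamma(7/2, 17/6)
obs 2: x=-5/2 → posterior Inverse-Gamma(4, 10/3)
obs 3: x=3/2 → posterior Inverse-Gamma(9/2, 47/6)
obs 4: x=-5/4 → posterior Inverse-Gamma(5, 755/96)
obs 5: x=3/4 → posterior Inverse-Gamma(11/2, 499/48)
obs 6: x=7/4 → posterior Inverse-Gamma(6, 1505/96)

215/96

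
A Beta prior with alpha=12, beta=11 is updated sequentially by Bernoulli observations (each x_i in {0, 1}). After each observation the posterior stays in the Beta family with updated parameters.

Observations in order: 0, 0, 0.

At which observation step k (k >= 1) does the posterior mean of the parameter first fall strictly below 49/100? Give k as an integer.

obs 1: x=0 → posterior Beta(12, 12)
obs 2: x=0 → posterior Beta(12, 13)
obs 3: x=0 → posterior Beta(12, 14)

k = 2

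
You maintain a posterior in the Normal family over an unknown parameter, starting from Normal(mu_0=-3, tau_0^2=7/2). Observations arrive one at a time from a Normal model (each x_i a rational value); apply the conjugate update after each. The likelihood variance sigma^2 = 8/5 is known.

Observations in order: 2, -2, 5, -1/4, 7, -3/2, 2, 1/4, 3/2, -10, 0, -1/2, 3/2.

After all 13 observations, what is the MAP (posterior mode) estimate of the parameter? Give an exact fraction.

obs 1: x=2 → posterior Normal(22/51, 56/51)
obs 2: x=-2 → posterior Normal(-24/43, 28/43)
obs 3: x=5 → posterior Normal(127/121, 56/121)
obs 4: x=-1/4 → posterior Normal(473/624, 14/39)
obs 5: x=7 → posterior Normal(1453/764, 56/191)
obs 6: x=-3/2 → posterior Normal(11/8, 28/113)
obs 7: x=2 → posterior Normal(1523/1044, 56/261)
obs 8: x=1/4 → posterior Normal(779/592, 7/37)
obs 9: x=3/2 → posterior Normal(442/331, 56/331)
obs 10: x=-10 → posterior Normal(46/183, 28/183)
obs 11: x=0 → posterior Normal(92/401, 56/401)
obs 12: x=-1/2 → posterior Normal(149/872, 14/109)
obs 13: x=3/2 → posterior Normal(127/471, 56/471)

127/471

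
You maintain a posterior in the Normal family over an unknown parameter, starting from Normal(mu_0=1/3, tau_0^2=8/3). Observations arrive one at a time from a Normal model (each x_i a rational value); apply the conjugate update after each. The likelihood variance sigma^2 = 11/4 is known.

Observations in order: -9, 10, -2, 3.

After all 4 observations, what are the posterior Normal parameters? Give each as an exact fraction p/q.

obs 1: x=-9 → posterior Normal(-277/65, 88/65)
obs 2: x=10 → posterior Normal(43/97, 88/97)
obs 3: x=-2 → posterior Normal(-7/43, 88/129)
obs 4: x=3 → posterior Normal(75/161, 88/161)

mu_0=75/161, tau_0^2=88/161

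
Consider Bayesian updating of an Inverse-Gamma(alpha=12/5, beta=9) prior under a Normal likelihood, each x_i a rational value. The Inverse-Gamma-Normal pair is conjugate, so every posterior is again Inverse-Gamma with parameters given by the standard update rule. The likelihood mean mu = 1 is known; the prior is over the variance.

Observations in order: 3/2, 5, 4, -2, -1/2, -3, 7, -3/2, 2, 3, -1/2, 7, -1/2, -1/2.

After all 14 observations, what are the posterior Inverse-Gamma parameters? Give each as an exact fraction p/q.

obs 1: x=3/2 → posterior Inverse-Gamma(29/10, 73/8)
obs 2: x=5 → posterior Inverse-Gamma(17/5, 137/8)
obs 3: x=4 → posterior Inverse-Gamma(39/10, 173/8)
obs 4: x=-2 → posterior Inverse-Gamma(22/5, 209/8)
obs 5: x=-1/2 → posterior Inverse-Gamma(49/10, 109/4)
obs 6: x=-3 → posterior Inverse-Gamma(27/5, 141/4)
obs 7: x=7 → posterior Inverse-Gamma(59/10, 213/4)
obs 8: x=-3/2 → posterior Inverse-Gamma(32/5, 451/8)
obs 9: x=2 → posterior Inverse-Gamma(69/10, 455/8)
obs 10: x=3 → posterior Inverse-Gamma(37/5, 471/8)
obs 11: x=-1/2 → posterior Inverse-Gamma(79/10, 60)
obs 12: x=7 → posterior Inverse-Gamma(42/5, 78)
obs 13: x=-1/2 → posterior Inverse-Gamma(89/10, 633/8)
obs 14: x=-1/2 → posterior Inverse-Gamma(47/5, 321/4)

alpha=47/5, beta=321/4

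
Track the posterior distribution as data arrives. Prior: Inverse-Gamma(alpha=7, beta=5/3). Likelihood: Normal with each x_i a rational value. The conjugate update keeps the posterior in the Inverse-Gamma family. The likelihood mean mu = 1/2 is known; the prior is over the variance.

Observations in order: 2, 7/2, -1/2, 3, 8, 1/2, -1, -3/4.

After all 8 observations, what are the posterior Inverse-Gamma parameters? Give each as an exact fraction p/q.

obs 1: x=2 → posterior Inverse-Gamma(15/2, 67/24)
obs 2: x=7/2 → posterior Inverse-Gamma(8, 175/24)
obs 3: x=-1/2 → posterior Inverse-Gamma(17/2, 187/24)
obs 4: x=3 → posterior Inverse-Gamma(9, 131/12)
obs 5: x=8 → posterior Inverse-Gamma(19/2, 937/24)
obs 6: x=1/2 → posterior Inverse-Gamma(10, 937/24)
obs 7: x=-1 → posterior Inverse-Gamma(21/2, 241/6)
obs 8: x=-3/4 → posterior Inverse-Gamma(11, 3931/96)

alpha=11, beta=3931/96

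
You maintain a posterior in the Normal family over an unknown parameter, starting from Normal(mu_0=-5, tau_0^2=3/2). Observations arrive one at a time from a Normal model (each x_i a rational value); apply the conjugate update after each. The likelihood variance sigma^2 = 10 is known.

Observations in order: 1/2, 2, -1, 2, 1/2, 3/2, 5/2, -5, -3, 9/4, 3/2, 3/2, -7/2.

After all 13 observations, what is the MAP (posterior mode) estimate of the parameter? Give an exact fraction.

obs 1: x=1/2 → posterior Normal(-197/46, 30/23)
obs 2: x=2 → posterior Normal(-185/52, 15/13)
obs 3: x=-1 → posterior Normal(-191/58, 30/29)
obs 4: x=2 → posterior Normal(-179/64, 15/16)
obs 5: x=1/2 → posterior Normal(-88/35, 6/7)
obs 6: x=3/2 → posterior Normal(-167/76, 15/19)
obs 7: x=5/2 → posterior Normal(-76/41, 30/41)
obs 8: x=-5 → posterior Normal(-91/44, 15/22)
obs 9: x=-3 → posterior Normal(-100/47, 30/47)
obs 10: x=9/4 → posterior Normal(-373/200, 3/5)
obs 11: x=3/2 → posterior Normal(-355/212, 30/53)
obs 12: x=3/2 → posterior Normal(-337/224, 15/28)
obs 13: x=-7/2 → posterior Normal(-379/236, 30/59)

-379/236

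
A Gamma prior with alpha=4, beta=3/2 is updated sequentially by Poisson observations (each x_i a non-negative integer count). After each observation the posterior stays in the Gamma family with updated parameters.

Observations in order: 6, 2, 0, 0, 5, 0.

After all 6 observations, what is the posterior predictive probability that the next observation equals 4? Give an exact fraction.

obs 1: x=6 → posterior Gamma(10, 5/2)
obs 2: x=2 → posterior Gamma(12, 7/2)
obs 3: x=0 → posterior Gamma(12, 9/2)
obs 4: x=0 → posterior Gamma(12, 11/2)
obs 5: x=5 → posterior Gamma(17, 13/2)
obs 6: x=0 → posterior Gamma(17, 15/2)

449279131530761718750000/4064231406647572522401601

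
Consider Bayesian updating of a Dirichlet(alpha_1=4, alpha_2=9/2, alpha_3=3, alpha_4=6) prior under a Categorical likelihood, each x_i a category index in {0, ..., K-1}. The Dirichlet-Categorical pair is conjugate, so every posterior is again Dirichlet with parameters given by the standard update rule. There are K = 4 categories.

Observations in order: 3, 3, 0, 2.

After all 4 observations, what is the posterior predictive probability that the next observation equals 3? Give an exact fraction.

16/43

obs 1: x=3 → posterior Dirichlet(4, 9/2, 3, 7)
obs 2: x=3 → posterior Dirichlet(4, 9/2, 3, 8)
obs 3: x=0 → posterior Dirichlet(5, 9/2, 3, 8)
obs 4: x=2 → posterior Dirichlet(5, 9/2, 4, 8)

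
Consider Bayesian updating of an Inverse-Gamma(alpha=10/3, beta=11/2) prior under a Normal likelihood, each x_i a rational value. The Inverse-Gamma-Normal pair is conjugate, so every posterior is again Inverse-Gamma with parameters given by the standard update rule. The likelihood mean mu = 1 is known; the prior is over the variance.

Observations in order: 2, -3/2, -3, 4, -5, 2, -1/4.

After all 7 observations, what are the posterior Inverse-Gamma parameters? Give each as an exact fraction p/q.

obs 1: x=2 → posterior Inverse-Gamma(23/6, 6)
obs 2: x=-3/2 → posterior Inverse-Gamma(13/3, 73/8)
obs 3: x=-3 → posterior Inverse-Gamma(29/6, 137/8)
obs 4: x=4 → posterior Inverse-Gamma(16/3, 173/8)
obs 5: x=-5 → posterior Inverse-Gamma(35/6, 317/8)
obs 6: x=2 → posterior Inverse-Gamma(19/3, 321/8)
obs 7: x=-1/4 → posterior Inverse-Gamma(41/6, 1309/32)

alpha=41/6, beta=1309/32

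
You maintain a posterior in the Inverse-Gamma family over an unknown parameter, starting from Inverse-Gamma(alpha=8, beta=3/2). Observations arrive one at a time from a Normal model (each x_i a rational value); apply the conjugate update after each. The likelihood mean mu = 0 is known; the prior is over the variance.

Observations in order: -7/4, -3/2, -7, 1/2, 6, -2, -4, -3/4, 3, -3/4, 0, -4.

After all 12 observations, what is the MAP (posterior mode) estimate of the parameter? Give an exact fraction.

obs 1: x=-7/4 → posterior Inverse-Gamma(17/2, 97/32)
obs 2: x=-3/2 → posterior Inverse-Gamma(9, 133/32)
obs 3: x=-7 → posterior Inverse-Gamma(19/2, 917/32)
obs 4: x=1/2 → posterior Inverse-Gamma(10, 921/32)
obs 5: x=6 → posterior Inverse-Gamma(21/2, 1497/32)
obs 6: x=-2 → posterior Inverse-Gamma(11, 1561/32)
obs 7: x=-4 → posterior Inverse-Gamma(23/2, 1817/32)
obs 8: x=-3/4 → posterior Inverse-Gamma(12, 913/16)
obs 9: x=3 → posterior Inverse-Gamma(25/2, 985/16)
obs 10: x=-3/4 → posterior Inverse-Gamma(13, 1979/32)
obs 11: x=0 → posterior Inverse-Gamma(27/2, 1979/32)
obs 12: x=-4 → posterior Inverse-Gamma(14, 2235/32)

149/32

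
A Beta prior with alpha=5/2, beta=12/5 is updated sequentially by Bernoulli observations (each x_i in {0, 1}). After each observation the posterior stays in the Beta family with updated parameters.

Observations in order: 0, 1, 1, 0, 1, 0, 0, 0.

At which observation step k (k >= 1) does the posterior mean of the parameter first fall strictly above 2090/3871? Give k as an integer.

k = 3

obs 1: x=0 → posterior Beta(5/2, 17/5)
obs 2: x=1 → posterior Beta(7/2, 17/5)
obs 3: x=1 → posterior Beta(9/2, 17/5)
obs 4: x=0 → posterior Beta(9/2, 22/5)
obs 5: x=1 → posterior Beta(11/2, 22/5)
obs 6: x=0 → posterior Beta(11/2, 27/5)
obs 7: x=0 → posterior Beta(11/2, 32/5)
obs 8: x=0 → posterior Beta(11/2, 37/5)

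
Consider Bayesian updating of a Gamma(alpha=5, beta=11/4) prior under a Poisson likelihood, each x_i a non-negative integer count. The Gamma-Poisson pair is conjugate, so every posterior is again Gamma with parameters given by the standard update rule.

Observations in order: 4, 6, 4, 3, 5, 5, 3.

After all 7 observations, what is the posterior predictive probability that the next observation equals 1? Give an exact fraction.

6813798426106378747316453222037851144778230666218638115860/63806423321775344604618774305037646254726223988233042609201

obs 1: x=4 → posterior Gamma(9, 15/4)
obs 2: x=6 → posterior Gamma(15, 19/4)
obs 3: x=4 → posterior Gamma(19, 23/4)
obs 4: x=3 → posterior Gamma(22, 27/4)
obs 5: x=5 → posterior Gamma(27, 31/4)
obs 6: x=5 → posterior Gamma(32, 35/4)
obs 7: x=3 → posterior Gamma(35, 39/4)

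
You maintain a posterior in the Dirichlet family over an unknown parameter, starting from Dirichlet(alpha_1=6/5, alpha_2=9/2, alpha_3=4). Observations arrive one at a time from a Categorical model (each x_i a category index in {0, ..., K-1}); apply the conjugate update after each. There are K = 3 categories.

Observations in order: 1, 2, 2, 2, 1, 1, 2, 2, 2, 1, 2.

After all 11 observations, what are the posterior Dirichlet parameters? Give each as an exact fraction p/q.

alpha_1=6/5, alpha_2=17/2, alpha_3=11

obs 1: x=1 → posterior Dirichlet(6/5, 11/2, 4)
obs 2: x=2 → posterior Dirichlet(6/5, 11/2, 5)
obs 3: x=2 → posterior Dirichlet(6/5, 11/2, 6)
obs 4: x=2 → posterior Dirichlet(6/5, 11/2, 7)
obs 5: x=1 → posterior Dirichlet(6/5, 13/2, 7)
obs 6: x=1 → posterior Dirichlet(6/5, 15/2, 7)
obs 7: x=2 → posterior Dirichlet(6/5, 15/2, 8)
obs 8: x=2 → posterior Dirichlet(6/5, 15/2, 9)
obs 9: x=2 → posterior Dirichlet(6/5, 15/2, 10)
obs 10: x=1 → posterior Dirichlet(6/5, 17/2, 10)
obs 11: x=2 → posterior Dirichlet(6/5, 17/2, 11)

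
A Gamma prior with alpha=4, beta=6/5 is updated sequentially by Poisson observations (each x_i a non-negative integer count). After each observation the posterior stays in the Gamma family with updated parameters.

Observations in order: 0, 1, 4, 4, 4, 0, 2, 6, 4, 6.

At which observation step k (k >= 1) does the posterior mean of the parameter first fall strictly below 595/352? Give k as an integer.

obs 1: x=0 → posterior Gamma(4, 11/5)
obs 2: x=1 → posterior Gamma(5, 16/5)
obs 3: x=4 → posterior Gamma(9, 21/5)
obs 4: x=4 → posterior Gamma(13, 26/5)
obs 5: x=4 → posterior Gamma(17, 31/5)
obs 6: x=0 → posterior Gamma(17, 36/5)
obs 7: x=2 → posterior Gamma(19, 41/5)
obs 8: x=6 → posterior Gamma(25, 46/5)
obs 9: x=4 → posterior Gamma(29, 51/5)
obs 10: x=6 → posterior Gamma(35, 56/5)

k = 2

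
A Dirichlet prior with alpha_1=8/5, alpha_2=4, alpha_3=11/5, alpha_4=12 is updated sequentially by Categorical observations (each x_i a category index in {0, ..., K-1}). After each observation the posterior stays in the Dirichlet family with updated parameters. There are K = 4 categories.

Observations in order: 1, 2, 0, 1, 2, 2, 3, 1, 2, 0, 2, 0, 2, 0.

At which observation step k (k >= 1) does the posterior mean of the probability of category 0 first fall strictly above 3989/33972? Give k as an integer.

k = 10

obs 1: x=1 → posterior Dirichlet(8/5, 5, 11/5, 12)
obs 2: x=2 → posterior Dirichlet(8/5, 5, 16/5, 12)
obs 3: x=0 → posterior Dirichlet(13/5, 5, 16/5, 12)
obs 4: x=1 → posterior Dirichlet(13/5, 6, 16/5, 12)
obs 5: x=2 → posterior Dirichlet(13/5, 6, 21/5, 12)
obs 6: x=2 → posterior Dirichlet(13/5, 6, 26/5, 12)
obs 7: x=3 → posterior Dirichlet(13/5, 6, 26/5, 13)
obs 8: x=1 → posterior Dirichlet(13/5, 7, 26/5, 13)
obs 9: x=2 → posterior Dirichlet(13/5, 7, 31/5, 13)
obs 10: x=0 → posterior Dirichlet(18/5, 7, 31/5, 13)
obs 11: x=2 → posterior Dirichlet(18/5, 7, 36/5, 13)
obs 12: x=0 → posterior Dirichlet(23/5, 7, 36/5, 13)
obs 13: x=2 → posterior Dirichlet(23/5, 7, 41/5, 13)
obs 14: x=0 → posterior Dirichlet(28/5, 7, 41/5, 13)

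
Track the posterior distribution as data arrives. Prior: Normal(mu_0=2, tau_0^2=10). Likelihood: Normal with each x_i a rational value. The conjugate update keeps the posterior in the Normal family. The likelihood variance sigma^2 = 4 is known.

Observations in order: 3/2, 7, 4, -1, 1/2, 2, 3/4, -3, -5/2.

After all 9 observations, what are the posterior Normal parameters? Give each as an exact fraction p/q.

obs 1: x=3/2 → posterior Normal(23/14, 20/7)
obs 2: x=7 → posterior Normal(31/8, 5/3)
obs 3: x=4 → posterior Normal(133/34, 20/17)
obs 4: x=-1 → posterior Normal(123/44, 10/11)
obs 5: x=1/2 → posterior Normal(64/27, 20/27)
obs 6: x=2 → posterior Normal(37/16, 5/8)
obs 7: x=3/4 → posterior Normal(311/148, 20/37)
obs 8: x=-3 → posterior Normal(251/168, 10/21)
obs 9: x=-5/2 → posterior Normal(201/188, 20/47)

mu_0=201/188, tau_0^2=20/47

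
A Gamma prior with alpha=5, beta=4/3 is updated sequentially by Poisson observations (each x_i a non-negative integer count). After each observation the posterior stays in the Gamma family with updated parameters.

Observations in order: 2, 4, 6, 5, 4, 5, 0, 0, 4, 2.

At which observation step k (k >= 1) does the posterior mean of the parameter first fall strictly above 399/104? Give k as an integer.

obs 1: x=2 → posterior Gamma(7, 7/3)
obs 2: x=4 → posterior Gamma(11, 10/3)
obs 3: x=6 → posterior Gamma(17, 13/3)
obs 4: x=5 → posterior Gamma(22, 16/3)
obs 5: x=4 → posterior Gamma(26, 19/3)
obs 6: x=5 → posterior Gamma(31, 22/3)
obs 7: x=0 → posterior Gamma(31, 25/3)
obs 8: x=0 → posterior Gamma(31, 28/3)
obs 9: x=4 → posterior Gamma(35, 31/3)
obs 10: x=2 → posterior Gamma(37, 34/3)

k = 3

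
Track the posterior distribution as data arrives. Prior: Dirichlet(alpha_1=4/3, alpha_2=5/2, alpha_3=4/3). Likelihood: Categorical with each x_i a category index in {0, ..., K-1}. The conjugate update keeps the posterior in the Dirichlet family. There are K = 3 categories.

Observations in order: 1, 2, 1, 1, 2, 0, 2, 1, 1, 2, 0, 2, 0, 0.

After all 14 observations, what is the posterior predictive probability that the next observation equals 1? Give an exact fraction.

9/23

obs 1: x=1 → posterior Dirichlet(4/3, 7/2, 4/3)
obs 2: x=2 → posterior Dirichlet(4/3, 7/2, 7/3)
obs 3: x=1 → posterior Dirichlet(4/3, 9/2, 7/3)
obs 4: x=1 → posterior Dirichlet(4/3, 11/2, 7/3)
obs 5: x=2 → posterior Dirichlet(4/3, 11/2, 10/3)
obs 6: x=0 → posterior Dirichlet(7/3, 11/2, 10/3)
obs 7: x=2 → posterior Dirichlet(7/3, 11/2, 13/3)
obs 8: x=1 → posterior Dirichlet(7/3, 13/2, 13/3)
obs 9: x=1 → posterior Dirichlet(7/3, 15/2, 13/3)
obs 10: x=2 → posterior Dirichlet(7/3, 15/2, 16/3)
obs 11: x=0 → posterior Dirichlet(10/3, 15/2, 16/3)
obs 12: x=2 → posterior Dirichlet(10/3, 15/2, 19/3)
obs 13: x=0 → posterior Dirichlet(13/3, 15/2, 19/3)
obs 14: x=0 → posterior Dirichlet(16/3, 15/2, 19/3)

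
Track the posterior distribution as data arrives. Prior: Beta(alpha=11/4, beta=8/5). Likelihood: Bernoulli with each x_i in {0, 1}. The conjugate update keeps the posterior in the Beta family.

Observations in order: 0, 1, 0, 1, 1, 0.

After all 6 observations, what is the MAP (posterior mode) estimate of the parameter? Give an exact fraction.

obs 1: x=0 → posterior Beta(11/4, 13/5)
obs 2: x=1 → posterior Beta(15/4, 13/5)
obs 3: x=0 → posterior Beta(15/4, 18/5)
obs 4: x=1 → posterior Beta(19/4, 18/5)
obs 5: x=1 → posterior Beta(23/4, 18/5)
obs 6: x=0 → posterior Beta(23/4, 23/5)

95/167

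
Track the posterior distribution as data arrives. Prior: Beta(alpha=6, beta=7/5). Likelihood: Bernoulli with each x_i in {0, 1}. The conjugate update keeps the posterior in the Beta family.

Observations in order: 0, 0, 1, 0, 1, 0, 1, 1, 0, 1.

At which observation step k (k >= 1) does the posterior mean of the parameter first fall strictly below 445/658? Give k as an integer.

obs 1: x=0 → posterior Beta(6, 12/5)
obs 2: x=0 → posterior Beta(6, 17/5)
obs 3: x=1 → posterior Beta(7, 17/5)
obs 4: x=0 → posterior Beta(7, 22/5)
obs 5: x=1 → posterior Beta(8, 22/5)
obs 6: x=0 → posterior Beta(8, 27/5)
obs 7: x=1 → posterior Beta(9, 27/5)
obs 8: x=1 → posterior Beta(10, 27/5)
obs 9: x=0 → posterior Beta(10, 32/5)
obs 10: x=1 → posterior Beta(11, 32/5)

k = 2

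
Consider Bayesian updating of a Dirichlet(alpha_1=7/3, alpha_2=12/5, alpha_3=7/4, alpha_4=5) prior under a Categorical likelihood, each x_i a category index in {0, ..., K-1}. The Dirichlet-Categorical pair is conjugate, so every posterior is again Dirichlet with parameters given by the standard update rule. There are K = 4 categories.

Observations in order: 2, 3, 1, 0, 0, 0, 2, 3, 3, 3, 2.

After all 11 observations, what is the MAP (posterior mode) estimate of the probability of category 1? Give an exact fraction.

144/1109

obs 1: x=2 → posterior Dirichlet(7/3, 12/5, 11/4, 5)
obs 2: x=3 → posterior Dirichlet(7/3, 12/5, 11/4, 6)
obs 3: x=1 → posterior Dirichlet(7/3, 17/5, 11/4, 6)
obs 4: x=0 → posterior Dirichlet(10/3, 17/5, 11/4, 6)
obs 5: x=0 → posterior Dirichlet(13/3, 17/5, 11/4, 6)
obs 6: x=0 → posterior Dirichlet(16/3, 17/5, 11/4, 6)
obs 7: x=2 → posterior Dirichlet(16/3, 17/5, 15/4, 6)
obs 8: x=3 → posterior Dirichlet(16/3, 17/5, 15/4, 7)
obs 9: x=3 → posterior Dirichlet(16/3, 17/5, 15/4, 8)
obs 10: x=3 → posterior Dirichlet(16/3, 17/5, 15/4, 9)
obs 11: x=2 → posterior Dirichlet(16/3, 17/5, 19/4, 9)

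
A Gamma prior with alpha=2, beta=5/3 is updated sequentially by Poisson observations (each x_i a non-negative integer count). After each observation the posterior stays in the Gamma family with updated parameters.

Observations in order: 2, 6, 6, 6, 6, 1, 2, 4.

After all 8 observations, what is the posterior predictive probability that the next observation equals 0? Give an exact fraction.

obs 1: x=2 → posterior Gamma(4, 8/3)
obs 2: x=6 → posterior Gamma(10, 11/3)
obs 3: x=6 → posterior Gamma(16, 14/3)
obs 4: x=6 → posterior Gamma(22, 17/3)
obs 5: x=6 → posterior Gamma(28, 20/3)
obs 6: x=1 → posterior Gamma(29, 23/3)
obs 7: x=2 → posterior Gamma(31, 26/3)
obs 8: x=4 → posterior Gamma(35, 29/3)

1527319604909066255442244538517804134059453082180549/47890485652059026823698344598447161988085597568237568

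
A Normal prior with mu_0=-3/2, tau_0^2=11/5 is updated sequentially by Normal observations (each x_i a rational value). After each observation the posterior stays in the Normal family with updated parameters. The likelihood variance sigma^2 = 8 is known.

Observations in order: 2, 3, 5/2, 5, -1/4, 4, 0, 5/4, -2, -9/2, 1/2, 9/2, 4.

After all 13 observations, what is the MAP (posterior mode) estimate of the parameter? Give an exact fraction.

160/183

obs 1: x=2 → posterior Normal(-38/51, 88/51)
obs 2: x=3 → posterior Normal(-5/62, 44/31)
obs 3: x=5/2 → posterior Normal(45/146, 88/73)
obs 4: x=5 → posterior Normal(155/168, 22/21)
obs 5: x=-1/4 → posterior Normal(299/380, 88/95)
obs 6: x=4 → posterior Normal(475/424, 44/53)
obs 7: x=0 → posterior Normal(475/468, 88/117)
obs 8: x=5/4 → posterior Normal(265/256, 11/16)
obs 9: x=-2 → posterior Normal(221/278, 88/139)
obs 10: x=-9/2 → posterior Normal(61/150, 44/75)
obs 11: x=1/2 → posterior Normal(19/46, 88/161)
obs 12: x=9/2 → posterior Normal(29/43, 22/43)
obs 13: x=4 → posterior Normal(160/183, 88/183)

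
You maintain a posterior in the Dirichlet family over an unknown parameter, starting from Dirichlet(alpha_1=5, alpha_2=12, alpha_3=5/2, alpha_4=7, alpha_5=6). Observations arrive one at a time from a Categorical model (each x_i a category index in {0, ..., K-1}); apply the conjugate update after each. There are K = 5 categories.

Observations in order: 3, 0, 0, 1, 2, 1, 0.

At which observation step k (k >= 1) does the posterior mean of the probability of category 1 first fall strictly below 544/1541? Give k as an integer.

obs 1: x=3 → posterior Dirichlet(5, 12, 5/2, 8, 6)
obs 2: x=0 → posterior Dirichlet(6, 12, 5/2, 8, 6)
obs 3: x=0 → posterior Dirichlet(7, 12, 5/2, 8, 6)
obs 4: x=1 → posterior Dirichlet(7, 13, 5/2, 8, 6)
obs 5: x=2 → posterior Dirichlet(7, 13, 7/2, 8, 6)
obs 6: x=1 → posterior Dirichlet(7, 14, 7/2, 8, 6)
obs 7: x=0 → posterior Dirichlet(8, 14, 7/2, 8, 6)

k = 2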